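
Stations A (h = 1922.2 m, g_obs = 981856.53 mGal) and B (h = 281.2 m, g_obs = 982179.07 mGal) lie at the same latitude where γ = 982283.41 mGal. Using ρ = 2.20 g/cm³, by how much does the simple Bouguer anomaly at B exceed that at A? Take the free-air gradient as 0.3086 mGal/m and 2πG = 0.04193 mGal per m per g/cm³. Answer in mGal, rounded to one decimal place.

Δg_SB(A) = 981856.53 − 982283.41 + 0.3086×1922.2 − 0.04193×2.20×1922.2 = -11.00 mGal
Δg_SB(B) = 982179.07 − 982283.41 + 0.3086×281.2 − 0.04193×2.20×281.2 = -43.50 mGal
Difference = -43.50 − (-11.00) = -32.50 mGal

-32.5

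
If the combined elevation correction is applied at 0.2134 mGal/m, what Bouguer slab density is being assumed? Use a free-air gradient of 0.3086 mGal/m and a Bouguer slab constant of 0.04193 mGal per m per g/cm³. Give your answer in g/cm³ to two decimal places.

2.27

0.2134 = 0.3086 − 0.04193 × ρ
ρ = (0.3086 − 0.2134) / 0.04193 = 2.27 g/cm³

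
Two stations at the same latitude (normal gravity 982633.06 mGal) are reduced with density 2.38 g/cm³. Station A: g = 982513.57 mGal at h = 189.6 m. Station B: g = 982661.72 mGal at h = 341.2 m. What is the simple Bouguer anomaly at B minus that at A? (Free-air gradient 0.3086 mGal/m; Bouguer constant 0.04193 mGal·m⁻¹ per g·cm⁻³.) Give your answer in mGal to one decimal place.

179.8

Δg_SB(A) = 982513.57 − 982633.06 + 0.3086×189.6 − 0.04193×2.38×189.6 = -79.90 mGal
Δg_SB(B) = 982661.72 − 982633.06 + 0.3086×341.2 − 0.04193×2.38×341.2 = 99.90 mGal
Difference = 99.90 − (-79.90) = 179.80 mGal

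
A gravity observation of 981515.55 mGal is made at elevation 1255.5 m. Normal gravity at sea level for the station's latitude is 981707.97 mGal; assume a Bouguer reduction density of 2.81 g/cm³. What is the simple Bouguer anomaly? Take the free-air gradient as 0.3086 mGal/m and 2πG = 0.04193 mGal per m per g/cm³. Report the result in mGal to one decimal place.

47.1

Free-air correction = 0.3086 × 1255.5 = 387.45 mGal
Free-air anomaly = 981515.55 − 981707.97 + (387.45) = 195.03 mGal
Bouguer slab correction = 0.04193 × 2.81 × 1255.5 = 147.93 mGal
Simple Bouguer anomaly = 195.03 − (147.93) = 47.10 mGal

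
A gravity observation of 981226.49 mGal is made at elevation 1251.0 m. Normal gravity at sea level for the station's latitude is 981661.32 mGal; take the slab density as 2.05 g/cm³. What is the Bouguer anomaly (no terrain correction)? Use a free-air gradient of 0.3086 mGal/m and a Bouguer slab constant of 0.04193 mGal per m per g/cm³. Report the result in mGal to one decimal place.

Free-air correction = 0.3086 × 1251.0 = 386.06 mGal
Free-air anomaly = 981226.49 − 981661.32 + (386.06) = -48.77 mGal
Bouguer slab correction = 0.04193 × 2.05 × 1251.0 = 107.53 mGal
Simple Bouguer anomaly = -48.77 − (107.53) = -156.30 mGal

-156.3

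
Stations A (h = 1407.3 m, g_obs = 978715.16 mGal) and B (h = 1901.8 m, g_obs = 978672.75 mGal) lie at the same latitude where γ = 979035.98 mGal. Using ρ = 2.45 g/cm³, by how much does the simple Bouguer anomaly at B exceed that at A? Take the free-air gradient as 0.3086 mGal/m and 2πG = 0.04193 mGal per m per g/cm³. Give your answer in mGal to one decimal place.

Δg_SB(A) = 978715.16 − 979035.98 + 0.3086×1407.3 − 0.04193×2.45×1407.3 = -31.10 mGal
Δg_SB(B) = 978672.75 − 979035.98 + 0.3086×1901.8 − 0.04193×2.45×1901.8 = 28.30 mGal
Difference = 28.30 − (-31.10) = 59.40 mGal

59.4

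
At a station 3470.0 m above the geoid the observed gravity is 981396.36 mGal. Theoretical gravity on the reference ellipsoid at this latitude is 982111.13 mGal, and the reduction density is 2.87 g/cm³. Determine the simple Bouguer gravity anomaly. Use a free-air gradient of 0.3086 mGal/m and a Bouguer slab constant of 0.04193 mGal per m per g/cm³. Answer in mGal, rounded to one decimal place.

Free-air correction = 0.3086 × 3470.0 = 1070.84 mGal
Free-air anomaly = 981396.36 − 982111.13 + (1070.84) = 356.07 mGal
Bouguer slab correction = 0.04193 × 2.87 × 3470.0 = 417.58 mGal
Simple Bouguer anomaly = 356.07 − (417.58) = -61.51 mGal

-61.5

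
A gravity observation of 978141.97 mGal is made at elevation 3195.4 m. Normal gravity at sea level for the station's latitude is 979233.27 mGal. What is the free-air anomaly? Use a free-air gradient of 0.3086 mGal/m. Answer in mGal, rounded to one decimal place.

-105.2

Free-air correction = 0.3086 × 3195.4 = 986.10 mGal
Free-air anomaly = 978141.97 − 979233.27 + (986.10) = -105.20 mGal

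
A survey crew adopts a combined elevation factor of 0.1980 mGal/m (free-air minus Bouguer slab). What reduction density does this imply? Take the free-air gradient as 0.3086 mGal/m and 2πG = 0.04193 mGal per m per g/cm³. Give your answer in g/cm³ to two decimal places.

0.1980 = 0.3086 − 0.04193 × ρ
ρ = (0.3086 − 0.1980) / 0.04193 = 2.64 g/cm³

2.64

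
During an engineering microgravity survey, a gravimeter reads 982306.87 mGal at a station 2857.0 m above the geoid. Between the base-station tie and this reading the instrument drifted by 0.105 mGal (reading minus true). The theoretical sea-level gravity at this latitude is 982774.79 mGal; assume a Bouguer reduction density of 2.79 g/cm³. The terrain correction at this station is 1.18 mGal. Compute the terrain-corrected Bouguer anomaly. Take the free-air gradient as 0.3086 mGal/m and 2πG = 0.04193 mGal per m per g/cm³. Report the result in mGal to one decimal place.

80.6

Drift-corrected reading = 982306.87 − (0.105) = 982306.765 mGal
Free-air correction = 0.3086 × 2857.0 = 881.67 mGal
Free-air anomaly = 982306.765 − 982774.79 + (881.67) = 413.645 mGal
Bouguer slab correction = 0.04193 × 2.79 × 2857.0 = 334.23 mGal
Simple Bouguer anomaly = 413.645 − (334.23) = 79.415 mGal
Complete Bouguer anomaly = 79.415 + 1.18 = 80.595 mGal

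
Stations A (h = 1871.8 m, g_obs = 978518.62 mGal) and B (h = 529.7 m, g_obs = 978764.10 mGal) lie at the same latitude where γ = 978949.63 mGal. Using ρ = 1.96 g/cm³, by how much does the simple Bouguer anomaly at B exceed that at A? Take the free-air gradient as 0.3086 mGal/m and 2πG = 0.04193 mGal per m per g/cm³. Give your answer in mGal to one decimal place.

Δg_SB(A) = 978518.62 − 978949.63 + 0.3086×1871.8 − 0.04193×1.96×1871.8 = -7.20 mGal
Δg_SB(B) = 978764.10 − 978949.63 + 0.3086×529.7 − 0.04193×1.96×529.7 = -65.60 mGal
Difference = -65.60 − (-7.20) = -58.40 mGal

-58.4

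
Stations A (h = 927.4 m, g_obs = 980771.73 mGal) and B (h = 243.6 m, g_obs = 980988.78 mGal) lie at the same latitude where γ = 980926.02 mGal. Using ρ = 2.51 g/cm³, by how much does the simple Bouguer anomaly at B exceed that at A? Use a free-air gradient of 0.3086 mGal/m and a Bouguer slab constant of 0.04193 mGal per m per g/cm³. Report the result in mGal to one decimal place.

78.0

Δg_SB(A) = 980771.73 − 980926.02 + 0.3086×927.4 − 0.04193×2.51×927.4 = 34.30 mGal
Δg_SB(B) = 980988.78 − 980926.02 + 0.3086×243.6 − 0.04193×2.51×243.6 = 112.30 mGal
Difference = 112.30 − (34.30) = 78.00 mGal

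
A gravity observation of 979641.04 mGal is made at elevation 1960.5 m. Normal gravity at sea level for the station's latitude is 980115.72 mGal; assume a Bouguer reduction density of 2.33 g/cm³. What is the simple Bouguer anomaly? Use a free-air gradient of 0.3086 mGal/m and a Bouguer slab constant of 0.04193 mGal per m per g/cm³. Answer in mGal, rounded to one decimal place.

Free-air correction = 0.3086 × 1960.5 = 605.01 mGal
Free-air anomaly = 979641.04 − 980115.72 + (605.01) = 130.33 mGal
Bouguer slab correction = 0.04193 × 2.33 × 1960.5 = 191.53 mGal
Simple Bouguer anomaly = 130.33 − (191.53) = -61.20 mGal

-61.2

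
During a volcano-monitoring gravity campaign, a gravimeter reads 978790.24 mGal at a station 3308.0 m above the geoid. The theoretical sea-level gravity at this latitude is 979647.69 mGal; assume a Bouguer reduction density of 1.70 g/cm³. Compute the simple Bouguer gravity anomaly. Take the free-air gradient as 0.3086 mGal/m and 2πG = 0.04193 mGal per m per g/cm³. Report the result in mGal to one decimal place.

Free-air correction = 0.3086 × 3308.0 = 1020.85 mGal
Free-air anomaly = 978790.24 − 979647.69 + (1020.85) = 163.40 mGal
Bouguer slab correction = 0.04193 × 1.70 × 3308.0 = 235.80 mGal
Simple Bouguer anomaly = 163.40 − (235.80) = -72.40 mGal

-72.4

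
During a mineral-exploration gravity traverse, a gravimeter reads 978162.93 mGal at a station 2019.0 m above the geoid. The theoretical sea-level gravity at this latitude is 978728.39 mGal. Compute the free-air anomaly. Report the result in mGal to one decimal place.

57.6

Free-air correction = 0.3086 × 2019.0 = 623.06 mGal
Free-air anomaly = 978162.93 − 978728.39 + (623.06) = 57.60 mGal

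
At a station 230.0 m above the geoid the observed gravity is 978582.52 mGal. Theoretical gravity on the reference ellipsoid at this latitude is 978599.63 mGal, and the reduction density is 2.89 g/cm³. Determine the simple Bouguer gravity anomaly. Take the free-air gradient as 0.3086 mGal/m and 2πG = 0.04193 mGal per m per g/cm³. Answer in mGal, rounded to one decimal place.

26.0

Free-air correction = 0.3086 × 230.0 = 70.98 mGal
Free-air anomaly = 978582.52 − 978599.63 + (70.98) = 53.87 mGal
Bouguer slab correction = 0.04193 × 2.89 × 230.0 = 27.87 mGal
Simple Bouguer anomaly = 53.87 − (27.87) = 26.00 mGal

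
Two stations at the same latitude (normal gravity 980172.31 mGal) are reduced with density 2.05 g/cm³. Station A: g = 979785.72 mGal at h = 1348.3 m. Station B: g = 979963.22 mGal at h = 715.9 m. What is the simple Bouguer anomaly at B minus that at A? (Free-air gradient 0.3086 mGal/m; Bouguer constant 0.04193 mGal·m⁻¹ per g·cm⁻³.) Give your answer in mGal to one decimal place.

36.7

Δg_SB(A) = 979785.72 − 980172.31 + 0.3086×1348.3 − 0.04193×2.05×1348.3 = -86.40 mGal
Δg_SB(B) = 979963.22 − 980172.31 + 0.3086×715.9 − 0.04193×2.05×715.9 = -49.70 mGal
Difference = -49.70 − (-86.40) = 36.70 mGal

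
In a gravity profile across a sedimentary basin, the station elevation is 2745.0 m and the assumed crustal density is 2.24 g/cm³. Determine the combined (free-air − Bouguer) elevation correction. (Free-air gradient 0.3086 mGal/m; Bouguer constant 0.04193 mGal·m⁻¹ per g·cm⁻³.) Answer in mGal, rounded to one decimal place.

589.3

Combined gradient = 0.3086 − 0.04193 × 2.24 = 0.2146768 mGal/m
Combined elevation correction = 0.2146768 × 2745.0 = 589.3 mGal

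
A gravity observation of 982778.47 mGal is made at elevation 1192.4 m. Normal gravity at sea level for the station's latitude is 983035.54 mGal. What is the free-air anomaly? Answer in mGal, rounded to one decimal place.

110.9

Free-air correction = 0.3086 × 1192.4 = 367.97 mGal
Free-air anomaly = 982778.47 − 983035.54 + (367.97) = 110.90 mGal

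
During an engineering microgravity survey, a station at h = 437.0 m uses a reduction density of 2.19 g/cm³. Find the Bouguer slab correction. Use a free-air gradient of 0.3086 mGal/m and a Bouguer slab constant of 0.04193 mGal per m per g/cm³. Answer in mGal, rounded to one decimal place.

Bouguer slab correction = 0.04193 × 2.19 × 437.0 = 40.1 mGal

40.1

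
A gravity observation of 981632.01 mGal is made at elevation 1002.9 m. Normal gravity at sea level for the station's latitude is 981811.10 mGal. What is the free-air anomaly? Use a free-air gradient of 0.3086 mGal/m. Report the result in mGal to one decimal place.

130.4

Free-air correction = 0.3086 × 1002.9 = 309.49 mGal
Free-air anomaly = 981632.01 − 981811.10 + (309.49) = 130.40 mGal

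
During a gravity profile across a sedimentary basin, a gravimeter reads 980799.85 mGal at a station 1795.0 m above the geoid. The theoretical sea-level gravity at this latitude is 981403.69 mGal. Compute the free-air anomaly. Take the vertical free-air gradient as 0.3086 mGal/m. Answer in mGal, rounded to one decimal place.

Free-air correction = 0.3086 × 1795.0 = 553.94 mGal
Free-air anomaly = 980799.85 − 981403.69 + (553.94) = -49.90 mGal

-49.9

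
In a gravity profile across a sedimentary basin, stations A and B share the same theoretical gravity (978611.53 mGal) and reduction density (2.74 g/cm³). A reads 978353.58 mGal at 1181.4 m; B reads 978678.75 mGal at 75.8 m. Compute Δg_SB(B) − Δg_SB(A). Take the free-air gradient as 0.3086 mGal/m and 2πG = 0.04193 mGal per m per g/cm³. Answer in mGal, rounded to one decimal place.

Δg_SB(A) = 978353.58 − 978611.53 + 0.3086×1181.4 − 0.04193×2.74×1181.4 = -29.10 mGal
Δg_SB(B) = 978678.75 − 978611.53 + 0.3086×75.8 − 0.04193×2.74×75.8 = 81.90 mGal
Difference = 81.90 − (-29.10) = 111.00 mGal

111.0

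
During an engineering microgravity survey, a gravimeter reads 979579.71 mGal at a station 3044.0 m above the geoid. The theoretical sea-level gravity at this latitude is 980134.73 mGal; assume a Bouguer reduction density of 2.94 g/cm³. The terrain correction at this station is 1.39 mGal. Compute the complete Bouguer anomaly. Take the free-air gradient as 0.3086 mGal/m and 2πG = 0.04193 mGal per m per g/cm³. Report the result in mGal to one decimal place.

Free-air correction = 0.3086 × 3044.0 = 939.38 mGal
Free-air anomaly = 979579.71 − 980134.73 + (939.38) = 384.36 mGal
Bouguer slab correction = 0.04193 × 2.94 × 3044.0 = 375.25 mGal
Simple Bouguer anomaly = 384.36 − (375.25) = 9.11 mGal
Complete Bouguer anomaly = 9.11 + 1.39 = 10.50 mGal

10.5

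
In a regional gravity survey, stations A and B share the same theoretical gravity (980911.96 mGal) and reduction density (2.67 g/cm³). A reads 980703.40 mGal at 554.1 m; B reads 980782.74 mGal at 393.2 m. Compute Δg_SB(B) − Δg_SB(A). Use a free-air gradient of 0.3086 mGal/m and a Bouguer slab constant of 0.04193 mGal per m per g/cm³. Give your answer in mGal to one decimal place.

Δg_SB(A) = 980703.40 − 980911.96 + 0.3086×554.1 − 0.04193×2.67×554.1 = -99.60 mGal
Δg_SB(B) = 980782.74 − 980911.96 + 0.3086×393.2 − 0.04193×2.67×393.2 = -51.90 mGal
Difference = -51.90 − (-99.60) = 47.70 mGal

47.7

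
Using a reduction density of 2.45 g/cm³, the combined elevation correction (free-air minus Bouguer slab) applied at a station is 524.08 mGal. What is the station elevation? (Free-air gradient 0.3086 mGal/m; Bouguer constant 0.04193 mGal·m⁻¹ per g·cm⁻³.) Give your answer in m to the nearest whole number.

Combined gradient = 0.3086 − 0.04193 × 2.45 = 0.2058715 mGal/m
h = 524.08 / 0.2058715 = 2545.67 m

2546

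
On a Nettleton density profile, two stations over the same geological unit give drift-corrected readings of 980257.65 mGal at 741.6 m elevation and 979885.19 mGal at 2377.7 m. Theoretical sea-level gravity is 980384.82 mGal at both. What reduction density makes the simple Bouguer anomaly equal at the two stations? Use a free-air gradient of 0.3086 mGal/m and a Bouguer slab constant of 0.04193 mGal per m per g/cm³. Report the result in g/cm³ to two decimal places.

Δg_obs = 979885.19 − 980257.65 = -372.46 mGal over Δh = 2377.7 − 741.6 = 1636.1 m
Equal Bouguer anomalies ⇒ Δg_obs + (0.3086 − 0.04193ρ)·Δh = 0
0.3086 − 0.04193ρ = −Δg_obs/Δh = 0.22765
ρ = (0.3086 − 0.22765) / 0.04193 = 1.93 g/cm³

1.93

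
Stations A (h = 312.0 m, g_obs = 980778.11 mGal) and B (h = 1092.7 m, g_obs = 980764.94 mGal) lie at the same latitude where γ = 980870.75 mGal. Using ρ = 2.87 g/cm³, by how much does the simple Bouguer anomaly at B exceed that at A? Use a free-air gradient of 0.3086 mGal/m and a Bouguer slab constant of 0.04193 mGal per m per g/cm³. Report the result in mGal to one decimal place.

Δg_SB(A) = 980778.11 − 980870.75 + 0.3086×312.0 − 0.04193×2.87×312.0 = -33.90 mGal
Δg_SB(B) = 980764.94 − 980870.75 + 0.3086×1092.7 − 0.04193×2.87×1092.7 = 99.90 mGal
Difference = 99.90 − (-33.90) = 133.80 mGal

133.8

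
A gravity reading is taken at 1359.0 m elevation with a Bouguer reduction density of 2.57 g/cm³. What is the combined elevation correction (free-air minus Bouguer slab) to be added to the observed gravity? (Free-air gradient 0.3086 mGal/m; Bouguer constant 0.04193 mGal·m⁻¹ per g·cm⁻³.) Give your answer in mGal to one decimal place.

Combined gradient = 0.3086 − 0.04193 × 2.57 = 0.2008399 mGal/m
Combined elevation correction = 0.2008399 × 1359.0 = 272.9 mGal

272.9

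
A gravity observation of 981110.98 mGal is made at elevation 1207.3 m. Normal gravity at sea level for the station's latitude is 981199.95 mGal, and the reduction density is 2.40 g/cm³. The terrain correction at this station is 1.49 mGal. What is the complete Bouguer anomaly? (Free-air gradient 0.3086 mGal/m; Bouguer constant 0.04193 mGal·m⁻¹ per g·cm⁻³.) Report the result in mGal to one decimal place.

163.6

Free-air correction = 0.3086 × 1207.3 = 372.57 mGal
Free-air anomaly = 981110.98 − 981199.95 + (372.57) = 283.60 mGal
Bouguer slab correction = 0.04193 × 2.40 × 1207.3 = 121.49 mGal
Simple Bouguer anomaly = 283.60 − (121.49) = 162.11 mGal
Complete Bouguer anomaly = 162.11 + 1.49 = 163.60 mGal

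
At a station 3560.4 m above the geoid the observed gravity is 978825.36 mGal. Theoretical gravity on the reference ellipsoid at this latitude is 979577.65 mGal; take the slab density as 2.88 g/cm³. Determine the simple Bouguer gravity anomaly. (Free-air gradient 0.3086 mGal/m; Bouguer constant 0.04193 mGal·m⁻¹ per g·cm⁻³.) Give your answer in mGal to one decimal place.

Free-air correction = 0.3086 × 3560.4 = 1098.74 mGal
Free-air anomaly = 978825.36 − 979577.65 + (1098.74) = 346.45 mGal
Bouguer slab correction = 0.04193 × 2.88 × 3560.4 = 429.95 mGal
Simple Bouguer anomaly = 346.45 − (429.95) = -83.50 mGal

-83.5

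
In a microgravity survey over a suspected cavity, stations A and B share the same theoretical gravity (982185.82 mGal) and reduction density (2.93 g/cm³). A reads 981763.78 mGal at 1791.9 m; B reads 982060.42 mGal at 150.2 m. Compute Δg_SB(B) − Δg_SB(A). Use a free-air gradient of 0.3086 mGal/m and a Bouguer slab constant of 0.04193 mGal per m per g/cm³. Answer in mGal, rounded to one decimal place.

Δg_SB(A) = 981763.78 − 982185.82 + 0.3086×1791.9 − 0.04193×2.93×1791.9 = -89.20 mGal
Δg_SB(B) = 982060.42 − 982185.82 + 0.3086×150.2 − 0.04193×2.93×150.2 = -97.50 mGal
Difference = -97.50 − (-89.20) = -8.30 mGal

-8.3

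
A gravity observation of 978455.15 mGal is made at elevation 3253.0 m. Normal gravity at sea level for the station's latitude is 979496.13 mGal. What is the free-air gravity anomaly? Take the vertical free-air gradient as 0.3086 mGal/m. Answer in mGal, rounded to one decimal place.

Free-air correction = 0.3086 × 3253.0 = 1003.88 mGal
Free-air anomaly = 978455.15 − 979496.13 + (1003.88) = -37.10 mGal

-37.1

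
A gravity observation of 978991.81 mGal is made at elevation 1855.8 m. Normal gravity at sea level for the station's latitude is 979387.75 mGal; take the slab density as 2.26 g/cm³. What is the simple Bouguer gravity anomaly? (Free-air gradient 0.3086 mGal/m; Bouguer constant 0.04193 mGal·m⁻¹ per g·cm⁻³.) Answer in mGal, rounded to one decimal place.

0.9

Free-air correction = 0.3086 × 1855.8 = 572.70 mGal
Free-air anomaly = 978991.81 − 979387.75 + (572.70) = 176.76 mGal
Bouguer slab correction = 0.04193 × 2.26 × 1855.8 = 175.86 mGal
Simple Bouguer anomaly = 176.76 − (175.86) = 0.90 mGal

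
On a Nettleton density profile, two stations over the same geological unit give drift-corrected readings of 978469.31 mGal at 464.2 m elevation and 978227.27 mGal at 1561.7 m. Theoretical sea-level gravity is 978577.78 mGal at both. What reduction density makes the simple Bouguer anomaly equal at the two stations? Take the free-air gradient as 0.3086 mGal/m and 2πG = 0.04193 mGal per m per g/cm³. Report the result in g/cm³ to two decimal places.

Δg_obs = 978227.27 − 978469.31 = -242.04 mGal over Δh = 1561.7 − 464.2 = 1097.5 m
Equal Bouguer anomalies ⇒ Δg_obs + (0.3086 − 0.04193ρ)·Δh = 0
0.3086 − 0.04193ρ = −Δg_obs/Δh = 0.22054
ρ = (0.3086 − 0.22054) / 0.04193 = 2.10 g/cm³

2.10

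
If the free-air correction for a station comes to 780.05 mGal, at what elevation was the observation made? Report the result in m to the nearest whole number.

h = 780.05 / 0.3086 = 2527.71 m

2528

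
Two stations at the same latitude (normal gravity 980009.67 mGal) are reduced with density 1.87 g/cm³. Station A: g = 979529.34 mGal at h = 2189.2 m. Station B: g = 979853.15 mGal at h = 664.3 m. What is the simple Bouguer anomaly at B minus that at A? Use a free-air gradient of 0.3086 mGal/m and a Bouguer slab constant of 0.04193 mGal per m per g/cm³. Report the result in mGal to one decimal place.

-27.2

Δg_SB(A) = 979529.34 − 980009.67 + 0.3086×2189.2 − 0.04193×1.87×2189.2 = 23.60 mGal
Δg_SB(B) = 979853.15 − 980009.67 + 0.3086×664.3 − 0.04193×1.87×664.3 = -3.60 mGal
Difference = -3.60 − (23.60) = -27.20 mGal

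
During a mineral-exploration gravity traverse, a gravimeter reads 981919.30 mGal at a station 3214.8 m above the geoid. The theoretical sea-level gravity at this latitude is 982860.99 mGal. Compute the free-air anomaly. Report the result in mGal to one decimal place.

Free-air correction = 0.3086 × 3214.8 = 992.09 mGal
Free-air anomaly = 981919.30 − 982860.99 + (992.09) = 50.40 mGal

50.4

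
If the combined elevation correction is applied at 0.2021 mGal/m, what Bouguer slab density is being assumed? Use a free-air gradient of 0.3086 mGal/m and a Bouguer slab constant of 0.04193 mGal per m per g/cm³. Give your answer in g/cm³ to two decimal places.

0.2021 = 0.3086 − 0.04193 × ρ
ρ = (0.3086 − 0.2021) / 0.04193 = 2.54 g/cm³

2.54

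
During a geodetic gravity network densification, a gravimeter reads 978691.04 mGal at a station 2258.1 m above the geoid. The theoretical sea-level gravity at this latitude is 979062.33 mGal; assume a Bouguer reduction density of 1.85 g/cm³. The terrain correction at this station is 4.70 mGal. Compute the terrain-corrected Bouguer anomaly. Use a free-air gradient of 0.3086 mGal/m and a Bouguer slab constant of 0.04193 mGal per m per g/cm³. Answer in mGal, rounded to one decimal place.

Free-air correction = 0.3086 × 2258.1 = 696.85 mGal
Free-air anomaly = 978691.04 − 979062.33 + (696.85) = 325.56 mGal
Bouguer slab correction = 0.04193 × 1.85 × 2258.1 = 175.16 mGal
Simple Bouguer anomaly = 325.56 − (175.16) = 150.40 mGal
Complete Bouguer anomaly = 150.40 + 4.70 = 155.10 mGal

155.1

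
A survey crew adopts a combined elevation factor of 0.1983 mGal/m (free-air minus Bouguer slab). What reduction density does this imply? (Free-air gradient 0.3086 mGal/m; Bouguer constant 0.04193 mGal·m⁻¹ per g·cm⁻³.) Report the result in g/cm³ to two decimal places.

0.1983 = 0.3086 − 0.04193 × ρ
ρ = (0.3086 − 0.1983) / 0.04193 = 2.63 g/cm³

2.63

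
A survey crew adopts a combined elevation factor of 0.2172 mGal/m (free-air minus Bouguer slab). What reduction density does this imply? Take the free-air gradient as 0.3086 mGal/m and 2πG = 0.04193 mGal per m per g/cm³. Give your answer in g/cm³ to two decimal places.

2.18

0.2172 = 0.3086 − 0.04193 × ρ
ρ = (0.3086 − 0.2172) / 0.04193 = 2.18 g/cm³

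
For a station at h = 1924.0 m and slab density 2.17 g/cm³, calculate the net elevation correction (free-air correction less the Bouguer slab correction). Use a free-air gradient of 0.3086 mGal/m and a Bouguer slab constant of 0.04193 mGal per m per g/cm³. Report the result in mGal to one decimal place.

418.7

Combined gradient = 0.3086 − 0.04193 × 2.17 = 0.2176119 mGal/m
Combined elevation correction = 0.2176119 × 1924.0 = 418.7 mGal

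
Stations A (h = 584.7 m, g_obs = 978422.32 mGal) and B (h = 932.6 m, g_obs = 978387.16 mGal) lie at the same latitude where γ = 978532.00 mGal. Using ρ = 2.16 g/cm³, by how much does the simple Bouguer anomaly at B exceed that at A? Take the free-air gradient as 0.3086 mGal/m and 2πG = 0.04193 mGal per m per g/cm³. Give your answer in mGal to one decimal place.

40.7

Δg_SB(A) = 978422.32 − 978532.00 + 0.3086×584.7 − 0.04193×2.16×584.7 = 17.80 mGal
Δg_SB(B) = 978387.16 − 978532.00 + 0.3086×932.6 − 0.04193×2.16×932.6 = 58.50 mGal
Difference = 58.50 − (17.80) = 40.70 mGal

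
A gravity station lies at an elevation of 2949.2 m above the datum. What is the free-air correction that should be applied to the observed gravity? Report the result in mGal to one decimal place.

910.1

Free-air correction = 0.3086 × 2949.2 = 910.1 mGal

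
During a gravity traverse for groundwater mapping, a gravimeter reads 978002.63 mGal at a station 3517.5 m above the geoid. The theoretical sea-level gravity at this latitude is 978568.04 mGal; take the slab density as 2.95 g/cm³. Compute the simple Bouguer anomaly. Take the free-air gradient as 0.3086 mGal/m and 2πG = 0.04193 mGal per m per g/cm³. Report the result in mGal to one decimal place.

Free-air correction = 0.3086 × 3517.5 = 1085.50 mGal
Free-air anomaly = 978002.63 − 978568.04 + (1085.50) = 520.09 mGal
Bouguer slab correction = 0.04193 × 2.95 × 3517.5 = 435.09 mGal
Simple Bouguer anomaly = 520.09 − (435.09) = 85.00 mGal

85.0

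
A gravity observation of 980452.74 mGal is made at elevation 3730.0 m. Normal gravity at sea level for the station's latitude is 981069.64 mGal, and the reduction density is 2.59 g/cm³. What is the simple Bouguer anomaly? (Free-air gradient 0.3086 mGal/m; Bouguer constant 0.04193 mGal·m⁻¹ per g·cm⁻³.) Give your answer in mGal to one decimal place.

Free-air correction = 0.3086 × 3730.0 = 1151.08 mGal
Free-air anomaly = 980452.74 − 981069.64 + (1151.08) = 534.18 mGal
Bouguer slab correction = 0.04193 × 2.59 × 3730.0 = 405.07 mGal
Simple Bouguer anomaly = 534.18 − (405.07) = 129.11 mGal

129.1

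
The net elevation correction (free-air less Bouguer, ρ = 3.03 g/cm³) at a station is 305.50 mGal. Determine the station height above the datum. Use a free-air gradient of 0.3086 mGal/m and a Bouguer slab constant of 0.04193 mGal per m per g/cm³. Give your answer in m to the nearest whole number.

1683

Combined gradient = 0.3086 − 0.04193 × 3.03 = 0.1815521 mGal/m
h = 305.50 / 0.1815521 = 1682.71 m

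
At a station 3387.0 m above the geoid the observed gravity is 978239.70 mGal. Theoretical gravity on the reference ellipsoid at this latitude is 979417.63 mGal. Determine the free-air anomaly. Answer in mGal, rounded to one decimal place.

-132.7

Free-air correction = 0.3086 × 3387.0 = 1045.23 mGal
Free-air anomaly = 978239.70 − 979417.63 + (1045.23) = -132.70 mGal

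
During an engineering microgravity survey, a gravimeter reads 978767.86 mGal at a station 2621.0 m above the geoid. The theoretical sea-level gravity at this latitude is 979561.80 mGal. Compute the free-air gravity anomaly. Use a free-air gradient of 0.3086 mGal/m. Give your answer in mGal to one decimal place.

Free-air correction = 0.3086 × 2621.0 = 808.84 mGal
Free-air anomaly = 978767.86 − 979561.80 + (808.84) = 14.90 mGal

14.9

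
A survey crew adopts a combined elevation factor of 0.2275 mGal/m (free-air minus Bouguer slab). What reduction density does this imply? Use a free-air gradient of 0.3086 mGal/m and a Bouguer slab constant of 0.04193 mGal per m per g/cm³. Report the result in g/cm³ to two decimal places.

1.93

0.2275 = 0.3086 − 0.04193 × ρ
ρ = (0.3086 − 0.2275) / 0.04193 = 1.93 g/cm³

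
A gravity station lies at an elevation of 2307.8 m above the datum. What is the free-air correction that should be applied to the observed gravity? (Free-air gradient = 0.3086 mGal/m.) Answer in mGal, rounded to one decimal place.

Free-air correction = 0.3086 × 2307.8 = 712.2 mGal

712.2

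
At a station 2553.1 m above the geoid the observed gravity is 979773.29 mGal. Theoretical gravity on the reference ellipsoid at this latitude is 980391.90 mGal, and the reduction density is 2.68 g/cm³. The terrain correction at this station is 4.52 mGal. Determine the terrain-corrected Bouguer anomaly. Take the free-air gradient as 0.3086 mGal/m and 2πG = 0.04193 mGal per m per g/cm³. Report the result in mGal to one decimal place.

Free-air correction = 0.3086 × 2553.1 = 787.89 mGal
Free-air anomaly = 979773.29 − 980391.90 + (787.89) = 169.28 mGal
Bouguer slab correction = 0.04193 × 2.68 × 2553.1 = 286.90 mGal
Simple Bouguer anomaly = 169.28 − (286.90) = -117.62 mGal
Complete Bouguer anomaly = -117.62 + 4.52 = -113.10 mGal

-113.1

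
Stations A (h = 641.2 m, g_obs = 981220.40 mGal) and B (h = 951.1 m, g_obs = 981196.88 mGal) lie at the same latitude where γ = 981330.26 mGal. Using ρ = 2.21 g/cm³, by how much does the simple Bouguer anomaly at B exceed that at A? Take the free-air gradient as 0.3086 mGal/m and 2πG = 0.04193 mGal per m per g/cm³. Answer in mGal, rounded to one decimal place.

Δg_SB(A) = 981220.40 − 981330.26 + 0.3086×641.2 − 0.04193×2.21×641.2 = 28.60 mGal
Δg_SB(B) = 981196.88 − 981330.26 + 0.3086×951.1 − 0.04193×2.21×951.1 = 72.00 mGal
Difference = 72.00 − (28.60) = 43.40 mGal

43.4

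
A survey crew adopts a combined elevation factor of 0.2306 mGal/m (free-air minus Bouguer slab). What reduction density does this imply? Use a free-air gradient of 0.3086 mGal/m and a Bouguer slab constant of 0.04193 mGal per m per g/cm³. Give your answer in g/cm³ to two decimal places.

0.2306 = 0.3086 − 0.04193 × ρ
ρ = (0.3086 − 0.2306) / 0.04193 = 1.86 g/cm³

1.86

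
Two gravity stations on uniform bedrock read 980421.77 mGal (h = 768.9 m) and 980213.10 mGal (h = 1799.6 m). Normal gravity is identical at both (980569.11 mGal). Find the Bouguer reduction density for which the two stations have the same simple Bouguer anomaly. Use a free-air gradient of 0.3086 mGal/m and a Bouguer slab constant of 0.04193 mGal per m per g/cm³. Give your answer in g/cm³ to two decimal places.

2.53

Δg_obs = 980213.10 − 980421.77 = -208.67 mGal over Δh = 1799.6 − 768.9 = 1030.7 m
Equal Bouguer anomalies ⇒ Δg_obs + (0.3086 − 0.04193ρ)·Δh = 0
0.3086 − 0.04193ρ = −Δg_obs/Δh = 0.20245
ρ = (0.3086 − 0.20245) / 0.04193 = 2.53 g/cm³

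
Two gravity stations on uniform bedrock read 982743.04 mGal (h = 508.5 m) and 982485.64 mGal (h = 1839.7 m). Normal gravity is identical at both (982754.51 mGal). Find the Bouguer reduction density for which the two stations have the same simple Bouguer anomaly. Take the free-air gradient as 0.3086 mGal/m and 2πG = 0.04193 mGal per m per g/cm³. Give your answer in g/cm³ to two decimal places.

2.75

Δg_obs = 982485.64 − 982743.04 = -257.40 mGal over Δh = 1839.7 − 508.5 = 1331.2 m
Equal Bouguer anomalies ⇒ Δg_obs + (0.3086 − 0.04193ρ)·Δh = 0
0.3086 − 0.04193ρ = −Δg_obs/Δh = 0.19336
ρ = (0.3086 − 0.19336) / 0.04193 = 2.75 g/cm³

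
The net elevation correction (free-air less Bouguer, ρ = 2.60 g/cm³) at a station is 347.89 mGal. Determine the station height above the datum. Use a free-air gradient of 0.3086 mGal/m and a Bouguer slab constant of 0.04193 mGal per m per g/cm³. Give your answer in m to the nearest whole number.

Combined gradient = 0.3086 − 0.04193 × 2.60 = 0.1995820 mGal/m
h = 347.89 / 0.1995820 = 1743.09 m

1743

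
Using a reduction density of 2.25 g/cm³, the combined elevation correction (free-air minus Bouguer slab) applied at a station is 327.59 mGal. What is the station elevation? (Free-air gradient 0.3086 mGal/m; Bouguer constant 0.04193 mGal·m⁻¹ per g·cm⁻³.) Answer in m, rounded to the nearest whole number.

Combined gradient = 0.3086 − 0.04193 × 2.25 = 0.2142575 mGal/m
h = 327.59 / 0.2142575 = 1528.95 m

1529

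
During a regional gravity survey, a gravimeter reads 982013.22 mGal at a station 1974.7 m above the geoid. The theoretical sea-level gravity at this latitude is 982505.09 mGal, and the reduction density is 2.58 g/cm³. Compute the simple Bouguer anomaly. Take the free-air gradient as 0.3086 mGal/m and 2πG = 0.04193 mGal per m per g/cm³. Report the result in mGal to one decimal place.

Free-air correction = 0.3086 × 1974.7 = 609.39 mGal
Free-air anomaly = 982013.22 − 982505.09 + (609.39) = 117.52 mGal
Bouguer slab correction = 0.04193 × 2.58 × 1974.7 = 213.62 mGal
Simple Bouguer anomaly = 117.52 − (213.62) = -96.10 mGal

-96.1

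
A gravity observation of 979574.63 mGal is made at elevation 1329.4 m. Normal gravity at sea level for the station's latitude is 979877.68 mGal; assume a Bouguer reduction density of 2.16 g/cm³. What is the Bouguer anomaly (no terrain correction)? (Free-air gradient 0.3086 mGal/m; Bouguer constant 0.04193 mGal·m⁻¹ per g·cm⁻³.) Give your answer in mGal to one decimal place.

-13.2

Free-air correction = 0.3086 × 1329.4 = 410.25 mGal
Free-air anomaly = 979574.63 − 979877.68 + (410.25) = 107.20 mGal
Bouguer slab correction = 0.04193 × 2.16 × 1329.4 = 120.40 mGal
Simple Bouguer anomaly = 107.20 − (120.40) = -13.20 mGal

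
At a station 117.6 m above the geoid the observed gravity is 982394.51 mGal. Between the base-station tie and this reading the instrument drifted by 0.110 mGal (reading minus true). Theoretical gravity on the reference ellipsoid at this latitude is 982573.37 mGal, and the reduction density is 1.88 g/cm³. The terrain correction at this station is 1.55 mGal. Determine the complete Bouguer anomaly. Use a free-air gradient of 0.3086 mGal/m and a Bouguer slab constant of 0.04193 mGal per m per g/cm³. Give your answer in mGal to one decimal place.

Drift-corrected reading = 982394.51 − (0.110) = 982394.400 mGal
Free-air correction = 0.3086 × 117.6 = 36.29 mGal
Free-air anomaly = 982394.400 − 982573.37 + (36.29) = -142.680 mGal
Bouguer slab correction = 0.04193 × 1.88 × 117.6 = 9.27 mGal
Simple Bouguer anomaly = -142.680 − (9.27) = -151.950 mGal
Complete Bouguer anomaly = -151.950 + 1.55 = -150.400 mGal

-150.4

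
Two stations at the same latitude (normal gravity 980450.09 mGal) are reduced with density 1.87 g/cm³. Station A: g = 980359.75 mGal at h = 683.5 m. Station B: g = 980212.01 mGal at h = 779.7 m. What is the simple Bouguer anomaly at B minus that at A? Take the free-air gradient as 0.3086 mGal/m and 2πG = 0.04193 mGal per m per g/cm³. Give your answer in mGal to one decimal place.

-125.6

Δg_SB(A) = 980359.75 − 980450.09 + 0.3086×683.5 − 0.04193×1.87×683.5 = 67.00 mGal
Δg_SB(B) = 980212.01 − 980450.09 + 0.3086×779.7 − 0.04193×1.87×779.7 = -58.60 mGal
Difference = -58.60 − (67.00) = -125.60 mGal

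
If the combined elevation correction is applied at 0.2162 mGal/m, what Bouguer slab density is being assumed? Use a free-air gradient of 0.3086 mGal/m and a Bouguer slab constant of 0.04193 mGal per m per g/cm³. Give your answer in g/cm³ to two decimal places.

2.20

0.2162 = 0.3086 − 0.04193 × ρ
ρ = (0.3086 − 0.2162) / 0.04193 = 2.20 g/cm³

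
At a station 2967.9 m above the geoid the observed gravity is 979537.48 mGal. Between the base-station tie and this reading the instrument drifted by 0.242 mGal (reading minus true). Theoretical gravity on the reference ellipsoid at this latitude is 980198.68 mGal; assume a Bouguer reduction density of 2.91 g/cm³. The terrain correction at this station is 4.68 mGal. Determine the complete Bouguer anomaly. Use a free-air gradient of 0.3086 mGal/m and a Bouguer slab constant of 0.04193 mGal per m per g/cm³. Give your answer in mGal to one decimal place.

-103.0

Drift-corrected reading = 979537.48 − (0.242) = 979537.238 mGal
Free-air correction = 0.3086 × 2967.9 = 915.89 mGal
Free-air anomaly = 979537.238 − 980198.68 + (915.89) = 254.448 mGal
Bouguer slab correction = 0.04193 × 2.91 × 2967.9 = 362.13 mGal
Simple Bouguer anomaly = 254.448 − (362.13) = -107.682 mGal
Complete Bouguer anomaly = -107.682 + 4.68 = -103.002 mGal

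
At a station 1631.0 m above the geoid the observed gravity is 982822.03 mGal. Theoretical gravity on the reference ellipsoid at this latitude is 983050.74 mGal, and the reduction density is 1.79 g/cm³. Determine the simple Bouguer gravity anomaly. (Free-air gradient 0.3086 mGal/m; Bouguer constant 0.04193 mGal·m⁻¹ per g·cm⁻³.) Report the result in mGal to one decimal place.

152.2

Free-air correction = 0.3086 × 1631.0 = 503.33 mGal
Free-air anomaly = 982822.03 − 983050.74 + (503.33) = 274.62 mGal
Bouguer slab correction = 0.04193 × 1.79 × 1631.0 = 122.41 mGal
Simple Bouguer anomaly = 274.62 − (122.41) = 152.21 mGal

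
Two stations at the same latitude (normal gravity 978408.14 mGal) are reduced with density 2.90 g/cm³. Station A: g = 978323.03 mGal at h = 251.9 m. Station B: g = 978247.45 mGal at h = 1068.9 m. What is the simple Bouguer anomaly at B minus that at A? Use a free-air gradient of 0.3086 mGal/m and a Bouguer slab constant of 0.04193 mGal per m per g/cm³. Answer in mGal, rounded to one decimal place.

Δg_SB(A) = 978323.03 − 978408.14 + 0.3086×251.9 − 0.04193×2.90×251.9 = -38.00 mGal
Δg_SB(B) = 978247.45 − 978408.14 + 0.3086×1068.9 − 0.04193×2.90×1068.9 = 39.20 mGal
Difference = 39.20 − (-38.00) = 77.20 mGal

77.2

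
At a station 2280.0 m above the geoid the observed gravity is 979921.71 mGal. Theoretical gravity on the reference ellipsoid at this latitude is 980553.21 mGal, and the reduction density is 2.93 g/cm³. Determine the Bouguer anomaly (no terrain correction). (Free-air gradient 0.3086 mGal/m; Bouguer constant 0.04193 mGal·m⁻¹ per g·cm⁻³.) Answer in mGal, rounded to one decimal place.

Free-air correction = 0.3086 × 2280.0 = 703.61 mGal
Free-air anomaly = 979921.71 − 980553.21 + (703.61) = 72.11 mGal
Bouguer slab correction = 0.04193 × 2.93 × 2280.0 = 280.11 mGal
Simple Bouguer anomaly = 72.11 − (280.11) = -208.00 mGal

-208.0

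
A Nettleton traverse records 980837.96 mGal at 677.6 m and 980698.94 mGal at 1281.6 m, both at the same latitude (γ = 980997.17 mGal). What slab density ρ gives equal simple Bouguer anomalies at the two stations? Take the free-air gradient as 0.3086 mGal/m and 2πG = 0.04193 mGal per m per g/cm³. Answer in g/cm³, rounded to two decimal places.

Δg_obs = 980698.94 − 980837.96 = -139.02 mGal over Δh = 1281.6 − 677.6 = 604.0 m
Equal Bouguer anomalies ⇒ Δg_obs + (0.3086 − 0.04193ρ)·Δh = 0
0.3086 − 0.04193ρ = −Δg_obs/Δh = 0.23017
ρ = (0.3086 − 0.23017) / 0.04193 = 1.87 g/cm³

1.87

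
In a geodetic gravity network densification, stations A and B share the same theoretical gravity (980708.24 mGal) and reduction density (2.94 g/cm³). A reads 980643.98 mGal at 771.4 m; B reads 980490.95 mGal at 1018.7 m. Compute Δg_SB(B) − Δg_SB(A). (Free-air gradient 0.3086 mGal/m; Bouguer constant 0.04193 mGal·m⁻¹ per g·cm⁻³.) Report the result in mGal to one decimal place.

Δg_SB(A) = 980643.98 − 980708.24 + 0.3086×771.4 − 0.04193×2.94×771.4 = 78.70 mGal
Δg_SB(B) = 980490.95 − 980708.24 + 0.3086×1018.7 − 0.04193×2.94×1018.7 = -28.50 mGal
Difference = -28.50 − (78.70) = -107.20 mGal

-107.2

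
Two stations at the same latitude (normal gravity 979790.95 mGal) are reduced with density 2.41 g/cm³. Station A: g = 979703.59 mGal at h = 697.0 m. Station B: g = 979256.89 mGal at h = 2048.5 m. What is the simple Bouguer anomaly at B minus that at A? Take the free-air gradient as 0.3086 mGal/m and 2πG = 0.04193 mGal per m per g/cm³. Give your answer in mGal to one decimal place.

-166.2

Δg_SB(A) = 979703.59 − 979790.95 + 0.3086×697.0 − 0.04193×2.41×697.0 = 57.30 mGal
Δg_SB(B) = 979256.89 − 979790.95 + 0.3086×2048.5 − 0.04193×2.41×2048.5 = -108.90 mGal
Difference = -108.90 − (57.30) = -166.20 mGal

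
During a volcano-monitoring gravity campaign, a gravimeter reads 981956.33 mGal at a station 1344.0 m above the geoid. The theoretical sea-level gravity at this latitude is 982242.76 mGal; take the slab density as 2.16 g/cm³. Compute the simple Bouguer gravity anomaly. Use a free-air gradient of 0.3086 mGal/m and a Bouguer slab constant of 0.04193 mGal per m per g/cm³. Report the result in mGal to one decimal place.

6.6

Free-air correction = 0.3086 × 1344.0 = 414.76 mGal
Free-air anomaly = 981956.33 − 982242.76 + (414.76) = 128.33 mGal
Bouguer slab correction = 0.04193 × 2.16 × 1344.0 = 121.72 mGal
Simple Bouguer anomaly = 128.33 − (121.72) = 6.61 mGal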